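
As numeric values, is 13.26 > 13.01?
True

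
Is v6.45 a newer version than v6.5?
Yes. Version numbers are compared segment by segment as integers, not as decimals: minor version 45 > 5, so v6.45 > v6.5 (even though the decimal 6.45 < 6.5).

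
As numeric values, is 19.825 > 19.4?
True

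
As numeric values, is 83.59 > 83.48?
True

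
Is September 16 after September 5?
Yes. Day 16 comes after day 5 in September — this is a date comparison, not a decimal one (the decimal 9.16 would be smaller than 9.5).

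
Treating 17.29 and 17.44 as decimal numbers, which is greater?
17.44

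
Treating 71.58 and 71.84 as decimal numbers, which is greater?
71.84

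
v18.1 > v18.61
False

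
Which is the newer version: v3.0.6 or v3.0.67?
v3.0.67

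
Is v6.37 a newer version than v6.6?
Yes. Version numbers are compared segment by segment as integers, not as decimals: minor version 37 > 6, so v6.37 > v6.6 (even though the decimal 6.37 < 6.6).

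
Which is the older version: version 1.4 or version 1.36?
version 1.4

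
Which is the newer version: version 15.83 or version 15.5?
version 15.83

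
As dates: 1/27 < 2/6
True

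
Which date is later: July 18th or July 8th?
July 18th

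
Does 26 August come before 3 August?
No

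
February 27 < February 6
False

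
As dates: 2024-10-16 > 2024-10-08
True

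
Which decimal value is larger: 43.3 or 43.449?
43.449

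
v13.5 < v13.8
True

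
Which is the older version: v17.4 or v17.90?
v17.4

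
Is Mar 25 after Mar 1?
Yes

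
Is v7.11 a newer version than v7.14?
No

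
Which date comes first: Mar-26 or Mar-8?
Mar-8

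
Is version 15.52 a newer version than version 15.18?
Yes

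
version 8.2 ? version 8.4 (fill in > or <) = <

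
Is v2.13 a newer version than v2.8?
Yes. Version numbers are compared segment by segment as integers, not as decimals: minor version 13 > 8, so v2.13 > v2.8 (even though the decimal 2.13 < 2.8).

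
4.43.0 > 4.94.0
False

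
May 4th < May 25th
True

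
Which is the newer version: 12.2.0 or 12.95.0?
12.95.0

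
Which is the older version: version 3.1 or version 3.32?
version 3.1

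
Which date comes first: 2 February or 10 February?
2 February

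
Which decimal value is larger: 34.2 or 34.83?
34.83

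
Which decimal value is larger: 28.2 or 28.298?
28.298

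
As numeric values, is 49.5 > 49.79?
False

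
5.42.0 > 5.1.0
True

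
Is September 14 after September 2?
Yes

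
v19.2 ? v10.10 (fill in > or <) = >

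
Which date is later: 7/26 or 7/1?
7/26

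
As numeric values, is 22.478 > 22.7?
False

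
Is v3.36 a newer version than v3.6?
Yes. Version numbers are compared segment by segment as integers, not as decimals: minor version 36 > 6, so v3.36 > v3.6 (even though the decimal 3.36 < 3.6).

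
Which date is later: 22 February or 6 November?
6 November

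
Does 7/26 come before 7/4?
No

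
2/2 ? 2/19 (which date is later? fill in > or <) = <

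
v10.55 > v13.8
False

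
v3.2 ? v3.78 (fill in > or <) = <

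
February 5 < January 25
False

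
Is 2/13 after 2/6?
Yes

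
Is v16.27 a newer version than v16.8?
Yes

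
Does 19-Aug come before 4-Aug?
No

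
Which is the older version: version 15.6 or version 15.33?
version 15.6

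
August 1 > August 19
False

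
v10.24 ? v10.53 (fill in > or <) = <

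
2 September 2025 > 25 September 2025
False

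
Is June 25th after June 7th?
Yes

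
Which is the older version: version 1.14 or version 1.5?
version 1.5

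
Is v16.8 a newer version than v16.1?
Yes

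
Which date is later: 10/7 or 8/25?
10/7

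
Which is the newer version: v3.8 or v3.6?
v3.8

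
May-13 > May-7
True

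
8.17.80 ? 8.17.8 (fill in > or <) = >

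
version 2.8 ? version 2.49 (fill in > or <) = <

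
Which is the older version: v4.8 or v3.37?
v3.37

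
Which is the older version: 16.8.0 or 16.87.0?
16.8.0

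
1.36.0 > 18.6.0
False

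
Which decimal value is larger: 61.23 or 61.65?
61.65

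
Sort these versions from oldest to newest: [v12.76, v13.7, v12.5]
[v12.5, v12.76, v13.7]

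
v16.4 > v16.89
False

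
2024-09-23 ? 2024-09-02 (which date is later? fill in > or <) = >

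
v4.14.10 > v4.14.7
True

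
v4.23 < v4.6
False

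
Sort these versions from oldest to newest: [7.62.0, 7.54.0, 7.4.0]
[7.4.0, 7.54.0, 7.62.0]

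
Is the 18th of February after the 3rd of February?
Yes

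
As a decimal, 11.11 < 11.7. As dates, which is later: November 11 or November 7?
November 11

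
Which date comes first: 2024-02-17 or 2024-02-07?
2024-02-07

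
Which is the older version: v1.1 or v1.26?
v1.1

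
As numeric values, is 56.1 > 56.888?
False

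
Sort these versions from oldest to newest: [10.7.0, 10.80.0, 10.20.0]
[10.7.0, 10.20.0, 10.80.0]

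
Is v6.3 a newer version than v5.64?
Yes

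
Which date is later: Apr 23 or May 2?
May 2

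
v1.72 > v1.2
True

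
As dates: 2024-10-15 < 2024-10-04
False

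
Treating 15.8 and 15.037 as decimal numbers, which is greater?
15.8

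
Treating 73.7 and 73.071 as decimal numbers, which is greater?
73.7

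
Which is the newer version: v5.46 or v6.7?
v6.7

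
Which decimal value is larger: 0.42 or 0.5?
0.5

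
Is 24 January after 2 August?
No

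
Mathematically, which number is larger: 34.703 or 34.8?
34.8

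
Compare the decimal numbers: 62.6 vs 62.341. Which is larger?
62.6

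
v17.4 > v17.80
False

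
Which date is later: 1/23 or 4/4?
4/4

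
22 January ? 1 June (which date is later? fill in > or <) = <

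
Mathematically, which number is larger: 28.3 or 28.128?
28.3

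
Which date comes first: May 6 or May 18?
May 6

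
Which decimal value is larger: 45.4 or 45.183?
45.4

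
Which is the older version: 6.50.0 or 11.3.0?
6.50.0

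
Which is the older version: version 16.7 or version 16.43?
version 16.7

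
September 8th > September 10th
False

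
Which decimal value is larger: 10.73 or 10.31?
10.73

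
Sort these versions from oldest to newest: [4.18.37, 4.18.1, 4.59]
[4.18.1, 4.18.37, 4.59]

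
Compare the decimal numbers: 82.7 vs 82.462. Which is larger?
82.7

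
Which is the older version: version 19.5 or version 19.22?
version 19.5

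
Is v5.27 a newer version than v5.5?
Yes. Version numbers are compared segment by segment as integers, not as decimals: minor version 27 > 5, so v5.27 > v5.5 (even though the decimal 5.27 < 5.5).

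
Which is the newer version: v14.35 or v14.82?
v14.82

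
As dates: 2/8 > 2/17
False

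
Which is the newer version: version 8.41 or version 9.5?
version 9.5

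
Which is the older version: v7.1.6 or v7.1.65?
v7.1.6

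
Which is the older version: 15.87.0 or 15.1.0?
15.1.0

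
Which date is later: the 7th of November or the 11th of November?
the 11th of November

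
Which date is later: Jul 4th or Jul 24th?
Jul 24th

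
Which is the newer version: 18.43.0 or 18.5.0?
18.43.0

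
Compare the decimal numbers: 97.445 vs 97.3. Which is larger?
97.445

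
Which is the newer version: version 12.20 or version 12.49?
version 12.49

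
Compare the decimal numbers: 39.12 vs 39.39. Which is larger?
39.39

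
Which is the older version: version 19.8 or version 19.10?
version 19.8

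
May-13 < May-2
False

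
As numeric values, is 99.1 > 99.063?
True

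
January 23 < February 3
True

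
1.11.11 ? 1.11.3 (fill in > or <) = >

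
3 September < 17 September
True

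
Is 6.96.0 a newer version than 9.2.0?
No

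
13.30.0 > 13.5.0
True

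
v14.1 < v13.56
False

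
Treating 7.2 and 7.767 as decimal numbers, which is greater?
7.767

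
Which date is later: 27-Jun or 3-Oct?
3-Oct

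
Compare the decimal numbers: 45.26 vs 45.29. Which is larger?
45.29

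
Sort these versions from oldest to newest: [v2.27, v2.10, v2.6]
[v2.6, v2.10, v2.27]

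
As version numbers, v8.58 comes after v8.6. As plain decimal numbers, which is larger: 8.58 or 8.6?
8.6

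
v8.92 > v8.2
True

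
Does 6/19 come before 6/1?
No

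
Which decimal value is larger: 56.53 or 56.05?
56.53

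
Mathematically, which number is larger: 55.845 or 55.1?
55.845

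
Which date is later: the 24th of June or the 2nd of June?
the 24th of June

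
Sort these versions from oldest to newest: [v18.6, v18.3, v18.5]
[v18.3, v18.5, v18.6]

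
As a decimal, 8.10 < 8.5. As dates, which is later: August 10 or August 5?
August 10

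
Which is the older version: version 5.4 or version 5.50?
version 5.4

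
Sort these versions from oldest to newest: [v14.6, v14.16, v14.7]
[v14.6, v14.7, v14.16]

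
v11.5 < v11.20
True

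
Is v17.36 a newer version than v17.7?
Yes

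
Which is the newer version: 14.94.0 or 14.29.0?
14.94.0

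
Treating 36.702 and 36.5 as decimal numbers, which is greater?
36.702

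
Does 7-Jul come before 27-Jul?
Yes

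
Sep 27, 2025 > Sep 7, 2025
True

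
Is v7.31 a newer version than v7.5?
Yes. Version numbers are compared segment by segment as integers, not as decimals: minor version 31 > 5, so v7.31 > v7.5 (even though the decimal 7.31 < 7.5).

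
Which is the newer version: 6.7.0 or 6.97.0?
6.97.0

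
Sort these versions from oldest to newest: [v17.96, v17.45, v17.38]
[v17.38, v17.45, v17.96]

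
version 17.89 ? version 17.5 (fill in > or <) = >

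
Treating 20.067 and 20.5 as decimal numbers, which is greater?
20.5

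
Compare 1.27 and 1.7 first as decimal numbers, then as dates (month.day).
As decimals: 1.27 < 1.7. As dates: 1/27 is later than 1/7 (day 27 > day 7).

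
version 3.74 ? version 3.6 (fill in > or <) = >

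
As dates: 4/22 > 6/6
False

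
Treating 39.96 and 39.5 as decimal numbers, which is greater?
39.96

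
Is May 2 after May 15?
No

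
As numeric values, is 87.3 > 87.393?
False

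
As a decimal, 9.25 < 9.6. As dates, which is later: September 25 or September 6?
September 25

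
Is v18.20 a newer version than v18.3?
Yes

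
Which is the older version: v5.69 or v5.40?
v5.40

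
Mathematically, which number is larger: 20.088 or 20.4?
20.4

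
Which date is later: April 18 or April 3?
April 18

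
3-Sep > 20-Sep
False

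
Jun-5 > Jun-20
False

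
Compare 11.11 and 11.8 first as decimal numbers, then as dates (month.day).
As decimals: 11.11 < 11.8. As dates: 11/11 is later than 11/8 (day 11 > day 8).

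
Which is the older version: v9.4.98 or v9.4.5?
v9.4.5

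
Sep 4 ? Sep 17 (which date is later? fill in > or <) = <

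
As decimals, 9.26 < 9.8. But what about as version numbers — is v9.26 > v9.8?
True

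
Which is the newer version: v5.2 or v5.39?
v5.39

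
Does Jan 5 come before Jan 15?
Yes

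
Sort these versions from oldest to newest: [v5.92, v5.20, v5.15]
[v5.15, v5.20, v5.92]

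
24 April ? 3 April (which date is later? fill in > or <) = >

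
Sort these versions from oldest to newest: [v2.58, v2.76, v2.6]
[v2.6, v2.58, v2.76]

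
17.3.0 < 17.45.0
True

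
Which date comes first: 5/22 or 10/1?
5/22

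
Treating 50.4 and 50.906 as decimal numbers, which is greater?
50.906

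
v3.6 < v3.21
True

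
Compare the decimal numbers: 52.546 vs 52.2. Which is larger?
52.546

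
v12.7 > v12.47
False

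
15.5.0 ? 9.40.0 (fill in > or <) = >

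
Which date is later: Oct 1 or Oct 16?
Oct 16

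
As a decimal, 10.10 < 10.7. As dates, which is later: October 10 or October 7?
October 10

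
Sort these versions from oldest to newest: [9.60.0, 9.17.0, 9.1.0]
[9.1.0, 9.17.0, 9.60.0]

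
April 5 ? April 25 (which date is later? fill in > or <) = <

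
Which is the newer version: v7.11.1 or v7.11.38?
v7.11.38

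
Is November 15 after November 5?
Yes. Day 15 comes after day 5 in November — this is a date comparison, not a decimal one (the decimal 11.15 would be smaller than 11.5).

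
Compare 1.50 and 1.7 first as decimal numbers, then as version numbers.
As decimals: 1.50 < 1.7. As versions: v1.50 > v1.7 (minor version 50 > 7).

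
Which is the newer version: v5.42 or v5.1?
v5.42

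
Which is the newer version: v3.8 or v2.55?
v3.8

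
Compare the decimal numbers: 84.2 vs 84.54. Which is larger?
84.54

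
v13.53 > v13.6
True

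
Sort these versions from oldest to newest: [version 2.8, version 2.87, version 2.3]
[version 2.3, version 2.8, version 2.87]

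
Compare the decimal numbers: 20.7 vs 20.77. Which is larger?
20.77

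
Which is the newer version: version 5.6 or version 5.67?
version 5.67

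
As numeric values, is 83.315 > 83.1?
True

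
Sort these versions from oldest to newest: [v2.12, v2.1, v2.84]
[v2.1, v2.12, v2.84]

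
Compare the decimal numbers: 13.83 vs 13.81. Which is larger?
13.83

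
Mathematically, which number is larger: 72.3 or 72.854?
72.854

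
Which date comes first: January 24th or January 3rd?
January 3rd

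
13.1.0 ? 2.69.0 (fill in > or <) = >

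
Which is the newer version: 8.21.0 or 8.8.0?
8.21.0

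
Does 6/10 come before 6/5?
No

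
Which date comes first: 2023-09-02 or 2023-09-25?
2023-09-02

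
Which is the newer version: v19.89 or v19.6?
v19.89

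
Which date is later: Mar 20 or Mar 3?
Mar 20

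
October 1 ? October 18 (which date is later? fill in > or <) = <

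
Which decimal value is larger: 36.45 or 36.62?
36.62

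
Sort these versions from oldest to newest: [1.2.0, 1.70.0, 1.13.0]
[1.2.0, 1.13.0, 1.70.0]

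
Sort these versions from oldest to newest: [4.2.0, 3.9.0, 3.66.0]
[3.9.0, 3.66.0, 4.2.0]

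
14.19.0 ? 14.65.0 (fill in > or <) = <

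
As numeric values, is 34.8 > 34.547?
True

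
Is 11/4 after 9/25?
Yes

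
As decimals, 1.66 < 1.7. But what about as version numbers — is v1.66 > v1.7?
True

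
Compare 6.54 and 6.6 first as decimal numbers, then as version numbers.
As decimals: 6.54 < 6.6. As versions: v6.54 > v6.6 (minor version 54 > 6).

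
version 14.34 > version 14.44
False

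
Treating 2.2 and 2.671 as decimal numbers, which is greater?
2.671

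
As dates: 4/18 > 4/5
True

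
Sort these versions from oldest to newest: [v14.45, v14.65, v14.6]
[v14.6, v14.45, v14.65]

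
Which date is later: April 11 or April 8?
April 11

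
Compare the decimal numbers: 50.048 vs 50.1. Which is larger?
50.1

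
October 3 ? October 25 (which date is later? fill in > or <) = <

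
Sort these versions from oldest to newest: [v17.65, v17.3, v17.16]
[v17.3, v17.16, v17.65]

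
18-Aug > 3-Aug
True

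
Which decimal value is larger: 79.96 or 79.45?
79.96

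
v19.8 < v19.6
False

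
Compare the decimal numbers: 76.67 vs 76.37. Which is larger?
76.67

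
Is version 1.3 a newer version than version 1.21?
No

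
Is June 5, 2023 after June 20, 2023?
No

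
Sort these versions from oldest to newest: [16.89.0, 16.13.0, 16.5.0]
[16.5.0, 16.13.0, 16.89.0]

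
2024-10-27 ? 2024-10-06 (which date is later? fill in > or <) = >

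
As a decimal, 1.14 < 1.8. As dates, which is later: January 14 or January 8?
January 14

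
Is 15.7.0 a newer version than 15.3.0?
Yes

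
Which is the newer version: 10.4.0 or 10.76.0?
10.76.0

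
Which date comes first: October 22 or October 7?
October 7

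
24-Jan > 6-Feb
False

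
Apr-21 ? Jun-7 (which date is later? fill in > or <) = <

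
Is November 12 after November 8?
Yes. Day 12 comes after day 8 in November — this is a date comparison, not a decimal one (the decimal 11.12 would be smaller than 11.8).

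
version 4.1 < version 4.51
True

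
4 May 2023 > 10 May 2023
False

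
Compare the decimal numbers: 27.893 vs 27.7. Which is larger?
27.893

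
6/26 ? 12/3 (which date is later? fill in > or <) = <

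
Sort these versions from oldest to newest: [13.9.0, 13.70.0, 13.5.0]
[13.5.0, 13.9.0, 13.70.0]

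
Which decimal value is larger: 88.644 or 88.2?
88.644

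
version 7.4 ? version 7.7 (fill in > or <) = <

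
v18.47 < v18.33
False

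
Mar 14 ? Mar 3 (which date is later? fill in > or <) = >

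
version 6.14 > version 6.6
True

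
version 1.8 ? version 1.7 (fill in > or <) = >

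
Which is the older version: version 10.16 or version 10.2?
version 10.2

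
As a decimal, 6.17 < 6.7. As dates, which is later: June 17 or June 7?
June 17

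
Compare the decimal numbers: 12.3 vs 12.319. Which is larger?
12.319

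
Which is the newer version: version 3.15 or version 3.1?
version 3.15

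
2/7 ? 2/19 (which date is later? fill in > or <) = <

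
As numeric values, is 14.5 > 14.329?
True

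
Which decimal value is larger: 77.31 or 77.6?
77.6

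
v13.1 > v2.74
True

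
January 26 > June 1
False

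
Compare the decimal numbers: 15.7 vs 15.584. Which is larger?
15.7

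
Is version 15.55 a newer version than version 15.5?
Yes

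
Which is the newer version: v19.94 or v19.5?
v19.94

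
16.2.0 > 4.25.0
True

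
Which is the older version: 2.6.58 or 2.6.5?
2.6.5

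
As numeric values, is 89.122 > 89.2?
False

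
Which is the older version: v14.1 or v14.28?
v14.1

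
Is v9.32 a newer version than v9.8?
Yes. Version numbers are compared segment by segment as integers, not as decimals: minor version 32 > 8, so v9.32 > v9.8 (even though the decimal 9.32 < 9.8).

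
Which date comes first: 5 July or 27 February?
27 February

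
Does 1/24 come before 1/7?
No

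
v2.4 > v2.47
False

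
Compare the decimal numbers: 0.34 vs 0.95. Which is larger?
0.95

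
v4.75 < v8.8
True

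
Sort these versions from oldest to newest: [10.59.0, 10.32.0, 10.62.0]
[10.32.0, 10.59.0, 10.62.0]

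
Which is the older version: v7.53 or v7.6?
v7.6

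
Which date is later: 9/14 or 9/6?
9/14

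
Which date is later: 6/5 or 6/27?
6/27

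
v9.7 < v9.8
True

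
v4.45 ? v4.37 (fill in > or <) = >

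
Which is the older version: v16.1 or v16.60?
v16.1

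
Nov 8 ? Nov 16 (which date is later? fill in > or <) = <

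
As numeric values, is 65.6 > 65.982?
False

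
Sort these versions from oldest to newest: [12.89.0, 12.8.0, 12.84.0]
[12.8.0, 12.84.0, 12.89.0]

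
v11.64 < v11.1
False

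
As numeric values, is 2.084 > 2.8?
False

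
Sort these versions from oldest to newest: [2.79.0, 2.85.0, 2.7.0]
[2.7.0, 2.79.0, 2.85.0]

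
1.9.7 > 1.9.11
False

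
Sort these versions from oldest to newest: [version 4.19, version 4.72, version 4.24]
[version 4.19, version 4.24, version 4.72]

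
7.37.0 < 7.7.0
False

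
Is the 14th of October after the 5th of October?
Yes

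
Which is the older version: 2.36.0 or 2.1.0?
2.1.0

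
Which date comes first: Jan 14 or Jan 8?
Jan 8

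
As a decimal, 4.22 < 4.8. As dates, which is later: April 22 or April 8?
April 22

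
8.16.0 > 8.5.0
True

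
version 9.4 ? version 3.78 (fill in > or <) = >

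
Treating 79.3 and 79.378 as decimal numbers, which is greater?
79.378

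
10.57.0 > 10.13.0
True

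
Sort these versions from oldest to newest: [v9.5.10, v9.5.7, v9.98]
[v9.5.7, v9.5.10, v9.98]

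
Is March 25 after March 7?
Yes. Day 25 comes after day 7 in March — this is a date comparison, not a decimal one (the decimal 3.25 would be smaller than 3.7).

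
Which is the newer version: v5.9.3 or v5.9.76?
v5.9.76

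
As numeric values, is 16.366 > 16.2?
True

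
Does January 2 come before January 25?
Yes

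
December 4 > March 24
True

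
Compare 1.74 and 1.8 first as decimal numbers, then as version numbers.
As decimals: 1.74 < 1.8. As versions: v1.74 > v1.8 (minor version 74 > 8).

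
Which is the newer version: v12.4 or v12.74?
v12.74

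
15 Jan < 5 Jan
False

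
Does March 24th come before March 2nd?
No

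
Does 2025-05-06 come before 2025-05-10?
Yes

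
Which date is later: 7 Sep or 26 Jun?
7 Sep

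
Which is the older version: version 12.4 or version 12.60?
version 12.4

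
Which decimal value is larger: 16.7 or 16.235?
16.7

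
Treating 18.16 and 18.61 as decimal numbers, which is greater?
18.61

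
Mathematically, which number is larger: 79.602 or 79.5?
79.602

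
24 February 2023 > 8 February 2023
True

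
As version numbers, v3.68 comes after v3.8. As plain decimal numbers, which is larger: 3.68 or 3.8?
3.8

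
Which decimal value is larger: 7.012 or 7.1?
7.1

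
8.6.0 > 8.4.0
True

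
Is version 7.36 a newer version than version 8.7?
No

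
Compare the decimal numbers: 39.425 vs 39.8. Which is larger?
39.8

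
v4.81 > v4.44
True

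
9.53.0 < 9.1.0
False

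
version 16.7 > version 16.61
False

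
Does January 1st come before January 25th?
Yes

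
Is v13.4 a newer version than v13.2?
Yes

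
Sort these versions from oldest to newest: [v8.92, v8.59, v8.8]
[v8.8, v8.59, v8.92]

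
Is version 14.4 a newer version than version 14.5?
No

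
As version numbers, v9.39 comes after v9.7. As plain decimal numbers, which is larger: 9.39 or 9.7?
9.7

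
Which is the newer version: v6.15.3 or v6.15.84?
v6.15.84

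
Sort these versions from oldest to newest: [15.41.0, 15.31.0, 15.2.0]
[15.2.0, 15.31.0, 15.41.0]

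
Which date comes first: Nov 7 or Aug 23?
Aug 23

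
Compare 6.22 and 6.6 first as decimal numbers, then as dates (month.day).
As decimals: 6.22 < 6.6. As dates: 6/22 is later than 6/6 (day 22 > day 6).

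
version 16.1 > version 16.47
False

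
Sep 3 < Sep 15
True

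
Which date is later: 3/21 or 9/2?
9/2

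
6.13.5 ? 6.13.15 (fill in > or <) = <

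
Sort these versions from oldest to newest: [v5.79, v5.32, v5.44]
[v5.32, v5.44, v5.79]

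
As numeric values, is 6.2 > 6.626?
False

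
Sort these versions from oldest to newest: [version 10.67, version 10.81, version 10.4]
[version 10.4, version 10.67, version 10.81]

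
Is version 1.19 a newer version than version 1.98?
No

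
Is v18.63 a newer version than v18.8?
Yes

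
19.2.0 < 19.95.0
True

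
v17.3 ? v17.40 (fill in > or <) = <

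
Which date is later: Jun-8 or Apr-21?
Jun-8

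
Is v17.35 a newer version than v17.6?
Yes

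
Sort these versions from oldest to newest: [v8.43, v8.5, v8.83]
[v8.5, v8.43, v8.83]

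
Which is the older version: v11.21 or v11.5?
v11.5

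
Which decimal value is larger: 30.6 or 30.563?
30.6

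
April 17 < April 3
False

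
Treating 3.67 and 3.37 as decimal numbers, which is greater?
3.67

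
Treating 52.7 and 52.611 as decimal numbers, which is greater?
52.7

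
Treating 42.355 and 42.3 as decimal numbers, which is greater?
42.355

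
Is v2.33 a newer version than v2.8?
Yes. Version numbers are compared segment by segment as integers, not as decimals: minor version 33 > 8, so v2.33 > v2.8 (even though the decimal 2.33 < 2.8).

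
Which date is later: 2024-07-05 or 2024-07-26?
2024-07-26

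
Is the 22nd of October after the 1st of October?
Yes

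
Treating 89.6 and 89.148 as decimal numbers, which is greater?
89.6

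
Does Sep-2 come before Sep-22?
Yes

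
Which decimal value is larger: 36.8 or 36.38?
36.8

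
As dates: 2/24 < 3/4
True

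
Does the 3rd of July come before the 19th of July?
Yes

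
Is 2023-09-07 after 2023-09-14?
No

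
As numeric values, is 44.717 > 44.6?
True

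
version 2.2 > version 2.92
False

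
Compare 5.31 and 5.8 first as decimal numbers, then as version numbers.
As decimals: 5.31 < 5.8. As versions: v5.31 > v5.8 (minor version 31 > 8).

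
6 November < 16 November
True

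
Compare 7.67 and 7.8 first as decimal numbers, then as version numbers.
As decimals: 7.67 < 7.8. As versions: v7.67 > v7.8 (minor version 67 > 8).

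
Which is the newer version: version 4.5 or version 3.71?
version 4.5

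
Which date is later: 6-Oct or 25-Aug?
6-Oct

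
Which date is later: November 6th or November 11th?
November 11th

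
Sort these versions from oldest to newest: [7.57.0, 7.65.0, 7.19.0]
[7.19.0, 7.57.0, 7.65.0]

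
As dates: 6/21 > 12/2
False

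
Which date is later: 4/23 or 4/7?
4/23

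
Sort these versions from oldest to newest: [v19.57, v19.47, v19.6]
[v19.6, v19.47, v19.57]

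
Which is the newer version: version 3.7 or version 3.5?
version 3.7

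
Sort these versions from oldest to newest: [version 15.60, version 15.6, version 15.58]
[version 15.6, version 15.58, version 15.60]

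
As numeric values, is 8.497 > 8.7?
False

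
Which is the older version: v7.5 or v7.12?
v7.5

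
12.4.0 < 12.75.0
True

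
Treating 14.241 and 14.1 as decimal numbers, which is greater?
14.241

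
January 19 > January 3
True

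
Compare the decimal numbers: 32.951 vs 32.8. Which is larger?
32.951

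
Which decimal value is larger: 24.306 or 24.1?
24.306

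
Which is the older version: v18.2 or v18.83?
v18.2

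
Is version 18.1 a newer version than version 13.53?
Yes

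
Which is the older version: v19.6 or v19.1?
v19.1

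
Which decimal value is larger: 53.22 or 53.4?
53.4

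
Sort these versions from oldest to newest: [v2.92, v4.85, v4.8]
[v2.92, v4.8, v4.85]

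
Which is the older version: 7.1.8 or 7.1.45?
7.1.8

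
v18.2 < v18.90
True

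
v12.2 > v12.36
False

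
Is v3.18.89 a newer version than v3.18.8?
Yes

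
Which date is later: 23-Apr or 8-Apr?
23-Apr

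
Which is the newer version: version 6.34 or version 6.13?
version 6.34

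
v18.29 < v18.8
False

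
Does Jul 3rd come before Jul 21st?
Yes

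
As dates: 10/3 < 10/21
True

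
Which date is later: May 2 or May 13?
May 13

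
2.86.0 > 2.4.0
True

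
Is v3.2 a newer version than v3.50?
No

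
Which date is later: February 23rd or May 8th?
May 8th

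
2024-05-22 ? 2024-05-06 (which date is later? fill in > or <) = >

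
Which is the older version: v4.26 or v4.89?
v4.26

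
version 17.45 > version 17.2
True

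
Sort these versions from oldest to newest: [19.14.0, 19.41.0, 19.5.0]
[19.5.0, 19.14.0, 19.41.0]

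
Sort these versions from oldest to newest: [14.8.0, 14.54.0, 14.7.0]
[14.7.0, 14.8.0, 14.54.0]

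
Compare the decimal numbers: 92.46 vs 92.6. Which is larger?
92.6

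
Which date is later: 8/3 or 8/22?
8/22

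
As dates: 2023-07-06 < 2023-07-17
True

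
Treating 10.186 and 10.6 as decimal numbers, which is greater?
10.6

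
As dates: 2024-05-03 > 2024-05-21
False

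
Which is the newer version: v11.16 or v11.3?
v11.16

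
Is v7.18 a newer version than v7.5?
Yes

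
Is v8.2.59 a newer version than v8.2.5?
Yes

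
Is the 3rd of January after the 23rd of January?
No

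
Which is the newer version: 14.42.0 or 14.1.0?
14.42.0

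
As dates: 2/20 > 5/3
False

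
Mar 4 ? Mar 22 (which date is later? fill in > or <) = <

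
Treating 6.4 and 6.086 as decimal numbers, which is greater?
6.4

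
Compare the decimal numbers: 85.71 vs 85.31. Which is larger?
85.71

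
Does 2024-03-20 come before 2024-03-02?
No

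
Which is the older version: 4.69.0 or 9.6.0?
4.69.0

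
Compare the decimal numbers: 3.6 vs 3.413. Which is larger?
3.6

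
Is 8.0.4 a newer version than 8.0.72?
No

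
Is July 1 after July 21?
No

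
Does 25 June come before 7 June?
No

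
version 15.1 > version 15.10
False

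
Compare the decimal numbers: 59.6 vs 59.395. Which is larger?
59.6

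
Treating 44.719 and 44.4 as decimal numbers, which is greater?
44.719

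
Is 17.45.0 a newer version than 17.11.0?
Yes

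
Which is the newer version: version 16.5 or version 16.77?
version 16.77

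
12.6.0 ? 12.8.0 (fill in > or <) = <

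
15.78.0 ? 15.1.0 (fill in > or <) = >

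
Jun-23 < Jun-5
False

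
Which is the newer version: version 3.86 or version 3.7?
version 3.86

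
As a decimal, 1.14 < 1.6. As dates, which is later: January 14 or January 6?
January 14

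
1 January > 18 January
False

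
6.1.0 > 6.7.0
False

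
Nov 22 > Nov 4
True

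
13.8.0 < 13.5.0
False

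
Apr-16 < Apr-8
False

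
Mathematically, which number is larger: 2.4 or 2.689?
2.689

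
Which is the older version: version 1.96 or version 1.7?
version 1.7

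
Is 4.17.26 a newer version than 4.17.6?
Yes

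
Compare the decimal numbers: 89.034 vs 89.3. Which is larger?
89.3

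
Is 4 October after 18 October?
No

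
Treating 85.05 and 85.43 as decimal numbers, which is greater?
85.43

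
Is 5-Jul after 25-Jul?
No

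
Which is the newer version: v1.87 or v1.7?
v1.87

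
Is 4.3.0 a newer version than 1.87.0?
Yes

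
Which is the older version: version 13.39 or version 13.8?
version 13.8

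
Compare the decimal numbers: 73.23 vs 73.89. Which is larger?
73.89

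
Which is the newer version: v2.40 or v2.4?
v2.40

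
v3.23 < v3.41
True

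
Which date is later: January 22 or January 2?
January 22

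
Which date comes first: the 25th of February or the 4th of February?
the 4th of February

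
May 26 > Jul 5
False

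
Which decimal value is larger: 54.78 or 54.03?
54.78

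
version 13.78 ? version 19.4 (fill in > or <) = <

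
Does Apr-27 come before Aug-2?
Yes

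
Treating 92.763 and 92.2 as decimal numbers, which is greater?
92.763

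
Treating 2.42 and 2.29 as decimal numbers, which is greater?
2.42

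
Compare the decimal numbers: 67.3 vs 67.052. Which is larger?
67.3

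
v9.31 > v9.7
True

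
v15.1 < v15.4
True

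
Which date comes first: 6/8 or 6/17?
6/8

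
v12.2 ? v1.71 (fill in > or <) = >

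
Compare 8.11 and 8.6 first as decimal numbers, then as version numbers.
As decimals: 8.11 < 8.6. As versions: v8.11 > v8.6 (minor version 11 > 6).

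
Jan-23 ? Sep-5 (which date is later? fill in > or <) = <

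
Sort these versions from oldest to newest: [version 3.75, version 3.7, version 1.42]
[version 1.42, version 3.7, version 3.75]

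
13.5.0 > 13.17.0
False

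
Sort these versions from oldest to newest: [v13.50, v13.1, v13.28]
[v13.1, v13.28, v13.50]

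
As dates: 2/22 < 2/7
False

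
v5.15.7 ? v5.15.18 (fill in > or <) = <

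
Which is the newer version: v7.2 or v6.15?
v7.2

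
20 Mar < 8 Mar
False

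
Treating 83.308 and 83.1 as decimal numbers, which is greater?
83.308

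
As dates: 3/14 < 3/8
False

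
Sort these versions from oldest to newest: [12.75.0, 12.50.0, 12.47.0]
[12.47.0, 12.50.0, 12.75.0]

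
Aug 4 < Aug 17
True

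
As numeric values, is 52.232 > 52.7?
False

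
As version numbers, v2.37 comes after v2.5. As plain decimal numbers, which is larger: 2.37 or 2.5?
2.5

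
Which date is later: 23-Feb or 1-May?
1-May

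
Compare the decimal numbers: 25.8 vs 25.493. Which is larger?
25.8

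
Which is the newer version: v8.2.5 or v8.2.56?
v8.2.56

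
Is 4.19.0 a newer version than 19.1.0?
No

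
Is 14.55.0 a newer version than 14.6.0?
Yes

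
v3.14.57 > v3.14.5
True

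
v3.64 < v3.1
False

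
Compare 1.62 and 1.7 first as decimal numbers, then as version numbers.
As decimals: 1.62 < 1.7. As versions: v1.62 > v1.7 (minor version 62 > 7).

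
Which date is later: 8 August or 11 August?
11 August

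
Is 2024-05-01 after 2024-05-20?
No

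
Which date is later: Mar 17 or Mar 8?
Mar 17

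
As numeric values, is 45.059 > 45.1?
False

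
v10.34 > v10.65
False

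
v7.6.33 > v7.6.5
True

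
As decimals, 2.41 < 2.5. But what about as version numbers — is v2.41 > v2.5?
True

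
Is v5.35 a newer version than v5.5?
Yes. Version numbers are compared segment by segment as integers, not as decimals: minor version 35 > 5, so v5.35 > v5.5 (even though the decimal 5.35 < 5.5).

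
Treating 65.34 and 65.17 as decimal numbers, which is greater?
65.34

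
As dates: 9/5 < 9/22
True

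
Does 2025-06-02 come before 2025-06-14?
Yes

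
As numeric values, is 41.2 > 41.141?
True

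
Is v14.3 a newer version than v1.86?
Yes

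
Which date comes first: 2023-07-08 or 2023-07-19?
2023-07-08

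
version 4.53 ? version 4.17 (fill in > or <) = >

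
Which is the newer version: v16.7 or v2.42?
v16.7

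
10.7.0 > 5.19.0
True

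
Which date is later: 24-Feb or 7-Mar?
7-Mar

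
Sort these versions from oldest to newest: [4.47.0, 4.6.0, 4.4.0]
[4.4.0, 4.6.0, 4.47.0]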